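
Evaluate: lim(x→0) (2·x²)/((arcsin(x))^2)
This is a 0/0 indeterminate form.

Apply L'Hôpital's rule: differentiate numerator and denominator separately.
  f(x) = 2·x^2   ⇒   f'(x) = 4·x
  g(x) = asin(x)^2   ⇒   g'(x) = 2·asin(x)/sqrt(1 - x^2)
  lim(x→0) f'(x)/g'(x) = lim(x→0) (4·x)/(2·asin(x)/sqrt(1 - x^2))
  = 2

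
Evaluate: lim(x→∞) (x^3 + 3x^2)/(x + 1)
This is an ∞/∞ indeterminate form.

Apply L'Hôpital's rule: differentiate numerator and denominator separately.
  f(x) = x^3 + 3·x^2   ⇒   f'(x) = 3·x^2 + 6·x
  g(x) = x + 1   ⇒   g'(x) = 1
  lim(x→∞) f'(x)/g'(x) = lim(x→∞) (3·x^2 + 6·x)/(1)
  = ∞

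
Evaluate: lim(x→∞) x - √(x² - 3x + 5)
This is an ∞-∞ indeterminate form.

Combine fractions or rationalize to convert ∞-∞ to 0/0 form:
  lim(x→∞) x - √(x² - 3x + 5) = 3/2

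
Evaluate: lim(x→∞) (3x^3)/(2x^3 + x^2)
This is an ∞/∞ indeterminate form.

Apply L'Hôpital's rule: differentiate numerator and denominator separately.
  f(x) = 3·x^3   ⇒   f'(x) = 9·x^2
  g(x) = 2·x^3 + x^2   ⇒   g'(x) = 6·x^2 + 2·x
  lim(x→∞) f'(x)/g'(x) = lim(x→∞) (9·x^2)/(6·x^2 + 2·x)
  = 3/2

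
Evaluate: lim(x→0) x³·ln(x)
This is a 0·∞ indeterminate form.

Rewrite 0·∞ as a quotient (0/0 or ∞/∞ form), then apply L'Hôpital's rule:
  lim(x→0) x³·ln(x) = 0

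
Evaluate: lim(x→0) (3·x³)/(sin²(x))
This is a 0/0 indeterminate form.

Apply L'Hôpital's rule: differentiate numerator and denominator separately.
  f(x) = 3·x^3   ⇒   f'(x) = 9·x^2
  g(x) = sin(x)^2   ⇒   g'(x) = 2·sin(x)·cos(x)
  lim(x→0) f'(x)/g'(x) = lim(x→0) (9·x^2)/(2·sin(x)·cos(x))
  = 0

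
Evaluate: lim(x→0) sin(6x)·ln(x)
This is a 0·∞ indeterminate form.

Rewrite 0·∞ as a quotient (0/0 or ∞/∞ form), then apply L'Hôpital's rule:
  lim(x→0) sin(6x)·ln(x) = 0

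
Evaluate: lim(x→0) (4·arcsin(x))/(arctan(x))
This is a 0/0 indeterminate form.

Apply L'Hôpital's rule: differentiate numerator and denominator separately.
  f(x) = 4·asin(x)   ⇒   f'(x) = 4/sqrt(1 - x^2)
  g(x) = atan(x)   ⇒   g'(x) = 1/(x^2 + 1)
  lim(x→0) f'(x)/g'(x) = lim(x→0) (4/sqrt(1 - x^2))/(1/(x^2 + 1))
  = 4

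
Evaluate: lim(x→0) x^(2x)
This is an exponential indeterminate form.

For exponential indeterminate forms, take the natural log:
  Let L = lim(x→0) x^(2x)
  Then ln(L) = lim(x→0) [exponent × ln(base)]
  Evaluate using L'Hôpital or standard limits, then exponentiate.
  L = 1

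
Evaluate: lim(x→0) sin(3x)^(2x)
This is an exponential indeterminate form.

For exponential indeterminate forms, take the natural log:
  Let L = lim(x→0) sin(3x)^(2x)
  Then ln(L) = lim(x→0) [exponent × ln(base)]
  Evaluate using L'Hôpital or standard limits, then exponentiate.
  L = 1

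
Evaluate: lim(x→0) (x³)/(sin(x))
This is a 0/0 indeterminate form.

Apply L'Hôpital's rule: differentiate numerator and denominator separately.
  f(x) = x^3   ⇒   f'(x) = 3·x^2
  g(x) = sin(x)   ⇒   g'(x) = cos(x)
  lim(x→0) f'(x)/g'(x) = lim(x→0) (3·x^2)/(cos(x))
  = 0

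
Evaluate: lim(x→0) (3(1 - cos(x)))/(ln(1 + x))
This is a 0/0 indeterminate form.

Apply L'Hôpital's rule: differentiate numerator and denominator separately.
  f(x) = 3 - 3·cos(x)   ⇒   f'(x) = 3·sin(x)
  g(x) = ln(x + 1)   ⇒   g'(x) = 1/(x + 1)
  lim(x→0) f'(x)/g'(x) = lim(x→0) (3·sin(x))/(1/(x + 1))
  = 0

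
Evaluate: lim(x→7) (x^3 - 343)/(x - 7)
This is a standard limit.

Factor or rationalize the expression:
  lim(x→7) (x^3 - 343)/(x - 7) = 147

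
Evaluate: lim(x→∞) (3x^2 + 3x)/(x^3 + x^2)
This is an ∞/∞ indeterminate form.

Apply L'Hôpital's rule: differentiate numerator and denominator separately.
  f(x) = 3·x^2 + 3·x   ⇒   f'(x) = 6·x + 3
  g(x) = x^3 + x^2   ⇒   g'(x) = 3·x^2 + 2·x
  lim(x→∞) f'(x)/g'(x) = lim(x→∞) (6·x + 3)/(3·x^2 + 2·x)
  = 0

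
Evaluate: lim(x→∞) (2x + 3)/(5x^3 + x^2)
This is an ∞/∞ indeterminate form.

Apply L'Hôpital's rule: differentiate numerator and denominator separately.
  f(x) = 2·x + 3   ⇒   f'(x) = 2
  g(x) = 5·x^3 + x^2   ⇒   g'(x) = 15·x^2 + 2·x
  lim(x→∞) f'(x)/g'(x) = lim(x→∞) (2)/(15·x^2 + 2·x)
  = 0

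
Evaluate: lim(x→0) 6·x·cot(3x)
This is a 0·∞ indeterminate form.

Rewrite 0·∞ as a quotient (0/0 or ∞/∞ form), then apply L'Hôpital's rule:
  lim(x→0) 6·x·cot(3x) = 2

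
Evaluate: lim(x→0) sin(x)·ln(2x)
This is a 0·∞ indeterminate form.

Rewrite 0·∞ as a quotient (0/0 or ∞/∞ form), then apply L'Hôpital's rule:
  lim(x→0) sin(x)·ln(2x) = 0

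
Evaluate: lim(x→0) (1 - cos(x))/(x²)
This is a 0/0 indeterminate form.

Apply L'Hôpital's rule: differentiate numerator and denominator separately.
  f(x) = 1 - cos(x)   ⇒   f'(x) = sin(x)
  g(x) = x^2   ⇒   g'(x) = 2·x
  lim(x→0) f'(x)/g'(x) = lim(x→0) (sin(x))/(2·x)
  = 1/2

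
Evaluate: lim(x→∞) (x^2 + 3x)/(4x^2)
This is an ∞/∞ indeterminate form.

Apply L'Hôpital's rule: differentiate numerator and denominator separately.
  f(x) = x^2 + 3·x   ⇒   f'(x) = 2·x + 3
  g(x) = 4·x^2   ⇒   g'(x) = 8·x
  lim(x→∞) f'(x)/g'(x) = lim(x→∞) (2·x + 3)/(8·x)
  = 1/4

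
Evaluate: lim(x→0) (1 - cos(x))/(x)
This is a 0/0 indeterminate form.

Apply L'Hôpital's rule: differentiate numerator and denominator separately.
  f(x) = 1 - cos(x)   ⇒   f'(x) = sin(x)
  g(x) = x   ⇒   g'(x) = 1
  lim(x→0) f'(x)/g'(x) = lim(x→0) (sin(x))/(1)
  = 0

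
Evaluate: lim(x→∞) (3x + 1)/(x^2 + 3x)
This is an ∞/∞ indeterminate form.

Apply L'Hôpital's rule: differentiate numerator and denominator separately.
  f(x) = 3·x + 1   ⇒   f'(x) = 3
  g(x) = x^2 + 3·x   ⇒   g'(x) = 2·x + 3
  lim(x→∞) f'(x)/g'(x) = lim(x→∞) (3)/(2·x + 3)
  = 0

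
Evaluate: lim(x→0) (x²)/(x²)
This is a 0/0 indeterminate form.

Apply L'Hôpital's rule: differentiate numerator and denominator separately.
  f(x) = x^2   ⇒   f'(x) = 2·x
  g(x) = x^2   ⇒   g'(x) = 2·x
  lim(x→0) f'(x)/g'(x) = lim(x→0) (2·x)/(2·x)
  = 1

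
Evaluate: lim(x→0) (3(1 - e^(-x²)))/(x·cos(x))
This is a 0/0 indeterminate form.

Apply L'Hôpital's rule: differentiate numerator and denominator separately.
  f(x) = 3 - 3·e^(-x^2)   ⇒   f'(x) = 6·x·e^(-x^2)
  g(x) = x·cos(x)   ⇒   g'(x) = -x·sin(x) + cos(x)
  lim(x→0) f'(x)/g'(x) = lim(x→0) (6·x·e^(-x^2))/(-x·sin(x) + cos(x))
  = 0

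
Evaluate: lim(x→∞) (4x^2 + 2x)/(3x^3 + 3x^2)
This is an ∞/∞ indeterminate form.

Apply L'Hôpital's rule: differentiate numerator and denominator separately.
  f(x) = 4·x^2 + 2·x   ⇒   f'(x) = 8·x + 2
  g(x) = 3·x^3 + 3·x^2   ⇒   g'(x) = 9·x^2 + 6·x
  lim(x→∞) f'(x)/g'(x) = lim(x→∞) (8·x + 2)/(9·x^2 + 6·x)
  = 0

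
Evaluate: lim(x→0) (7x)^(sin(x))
This is an exponential indeterminate form.

For exponential indeterminate forms, take the natural log:
  Let L = lim(x→0) (7x)^(sin(x))
  Then ln(L) = lim(x→0) [exponent × ln(base)]
  Evaluate using L'Hôpital or standard limits, then exponentiate.
  L = 1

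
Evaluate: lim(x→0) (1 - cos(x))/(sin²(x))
This is a 0/0 indeterminate form.

Apply L'Hôpital's rule: differentiate numerator and denominator separately.
  f(x) = 1 - cos(x)   ⇒   f'(x) = sin(x)
  g(x) = sin(x)^2   ⇒   g'(x) = 2·sin(x)·cos(x)
  lim(x→0) f'(x)/g'(x) = lim(x→0) (sin(x))/(2·sin(x)·cos(x))
  = 1/2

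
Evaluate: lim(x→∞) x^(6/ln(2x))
This is an exponential indeterminate form.

For exponential indeterminate forms, take the natural log:
  Let L = lim(x→∞) x^(6/ln(2x))
  Then ln(L) = lim(x→∞) [exponent × ln(base)]
  Evaluate using L'Hôpital or standard limits, then exponentiate.
  L = e^(6)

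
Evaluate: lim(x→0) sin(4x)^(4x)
This is an exponential indeterminate form.

For exponential indeterminate forms, take the natural log:
  Let L = lim(x→0) sin(4x)^(4x)
  Then ln(L) = lim(x→0) [exponent × ln(base)]
  Evaluate using L'Hôpital or standard limits, then exponentiate.
  L = 1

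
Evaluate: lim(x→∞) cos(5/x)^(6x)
This is an exponential indeterminate form.

For exponential indeterminate forms, take the natural log:
  Let L = lim(x→∞) cos(5/x)^(6x)
  Then ln(L) = lim(x→∞) [exponent × ln(base)]
  Evaluate using L'Hôpital or standard limits, then exponentiate.
  L = 1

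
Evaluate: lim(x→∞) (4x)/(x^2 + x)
This is an ∞/∞ indeterminate form.

Apply L'Hôpital's rule: differentiate numerator and denominator separately.
  f(x) = 4·x   ⇒   f'(x) = 4
  g(x) = x^2 + x   ⇒   g'(x) = 2·x + 1
  lim(x→∞) f'(x)/g'(x) = lim(x→∞) (4)/(2·x + 1)
  = 0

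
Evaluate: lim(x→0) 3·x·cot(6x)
This is a 0·∞ indeterminate form.

Rewrite 0·∞ as a quotient (0/0 or ∞/∞ form), then apply L'Hôpital's rule:
  lim(x→0) 3·x·cot(6x) = 1/2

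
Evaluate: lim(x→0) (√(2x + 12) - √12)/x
This is a standard limit.

Factor or rationalize the expression:
  lim(x→0) (√(2x + 12) - √12)/x = sqrt(3)/6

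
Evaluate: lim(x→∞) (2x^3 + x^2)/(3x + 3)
This is an ∞/∞ indeterminate form.

Apply L'Hôpital's rule: differentiate numerator and denominator separately.
  f(x) = 2·x^3 + x^2   ⇒   f'(x) = 6·x^2 + 2·x
  g(x) = 3·x + 3   ⇒   g'(x) = 3
  lim(x→∞) f'(x)/g'(x) = lim(x→∞) (6·x^2 + 2·x)/(3)
  = ∞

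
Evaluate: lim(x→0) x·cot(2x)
This is a 0·∞ indeterminate form.

Rewrite 0·∞ as a quotient (0/0 or ∞/∞ form), then apply L'Hôpital's rule:
  lim(x→0) x·cot(2x) = 1/2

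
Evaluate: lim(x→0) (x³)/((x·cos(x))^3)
This is a 0/0 indeterminate form.

Apply L'Hôpital's rule: differentiate numerator and denominator separately.
  f(x) = x^3   ⇒   f'(x) = 3·x^2
  g(x) = x^3·cos(x)^3   ⇒   g'(x) = -3·x^3·sin(x)·cos(x)^2 + 3·x^2·cos(x)^3
  lim(x→0) f'(x)/g'(x) = lim(x→0) (3·x^2)/(-3·x^3·sin(x)·cos(x)^2 + 3·x^2·cos(x)^3)
  = 1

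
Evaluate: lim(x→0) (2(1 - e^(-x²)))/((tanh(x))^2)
This is a 0/0 indeterminate form.

Apply L'Hôpital's rule: differentiate numerator and denominator separately.
  f(x) = 2 - 2·e^(-x^2)   ⇒   f'(x) = 4·x·e^(-x^2)
  g(x) = tanh(x)^2   ⇒   g'(x) = (2 - 2·tanh(x)^2)·tanh(x)
  lim(x→0) f'(x)/g'(x) = lim(x→0) (4·x·e^(-x^2))/((2 - 2·tanh(x)^2)·tanh(x))
  = 2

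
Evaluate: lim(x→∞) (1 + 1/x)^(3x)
This is an exponential indeterminate form.

For exponential indeterminate forms, take the natural log:
  Let L = lim(x→∞) (1 + 1/x)^(3x)
  Then ln(L) = lim(x→∞) [exponent × ln(base)]
  Evaluate using L'Hôpital or standard limits, then exponentiate.
  L = e^(3)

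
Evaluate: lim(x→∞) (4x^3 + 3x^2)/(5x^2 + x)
This is an ∞/∞ indeterminate form.

Apply L'Hôpital's rule: differentiate numerator and denominator separately.
  f(x) = 4·x^3 + 3·x^2   ⇒   f'(x) = 12·x^2 + 6·x
  g(x) = 5·x^2 + x   ⇒   g'(x) = 10·x + 1
  lim(x→∞) f'(x)/g'(x) = lim(x→∞) (12·x^2 + 6·x)/(10·x + 1)
  = ∞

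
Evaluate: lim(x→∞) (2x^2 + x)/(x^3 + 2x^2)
This is an ∞/∞ indeterminate form.

Apply L'Hôpital's rule: differentiate numerator and denominator separately.
  f(x) = 2·x^2 + x   ⇒   f'(x) = 4·x + 1
  g(x) = x^3 + 2·x^2   ⇒   g'(x) = 3·x^2 + 4·x
  lim(x→∞) f'(x)/g'(x) = lim(x→∞) (4·x + 1)/(3·x^2 + 4·x)
  = 0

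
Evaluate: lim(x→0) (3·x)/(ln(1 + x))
This is a 0/0 indeterminate form.

Apply L'Hôpital's rule: differentiate numerator and denominator separately.
  f(x) = 3·x   ⇒   f'(x) = 3
  g(x) = ln(x + 1)   ⇒   g'(x) = 1/(x + 1)
  lim(x→0) f'(x)/g'(x) = lim(x→0) (3)/(1/(x + 1))
  = 3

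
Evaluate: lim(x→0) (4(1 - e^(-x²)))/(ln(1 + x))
This is a 0/0 indeterminate form.

Apply L'Hôpital's rule: differentiate numerator and denominator separately.
  f(x) = 4 - 4·e^(-x^2)   ⇒   f'(x) = 8·x·e^(-x^2)
  g(x) = ln(x + 1)   ⇒   g'(x) = 1/(x + 1)
  lim(x→0) f'(x)/g'(x) = lim(x→0) (8·x·e^(-x^2))/(1/(x + 1))
  = 0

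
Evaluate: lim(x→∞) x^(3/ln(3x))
This is an exponential indeterminate form.

For exponential indeterminate forms, take the natural log:
  Let L = lim(x→∞) x^(3/ln(3x))
  Then ln(L) = lim(x→∞) [exponent × ln(base)]
  Evaluate using L'Hôpital or standard limits, then exponentiate.
  L = e^(3)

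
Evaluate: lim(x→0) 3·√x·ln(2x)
This is a 0·∞ indeterminate form.

Rewrite 0·∞ as a quotient (0/0 or ∞/∞ form), then apply L'Hôpital's rule:
  lim(x→0) 3·√x·ln(2x) = 0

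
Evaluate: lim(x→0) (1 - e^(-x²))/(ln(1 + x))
This is a 0/0 indeterminate form.

Apply L'Hôpital's rule: differentiate numerator and denominator separately.
  f(x) = 1 - e^(-x^2)   ⇒   f'(x) = 2·x·e^(-x^2)
  g(x) = ln(x + 1)   ⇒   g'(x) = 1/(x + 1)
  lim(x→0) f'(x)/g'(x) = lim(x→0) (2·x·e^(-x^2))/(1/(x + 1))
  = 0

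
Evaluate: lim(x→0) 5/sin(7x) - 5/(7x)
This is an ∞-∞ indeterminate form.

Combine fractions or rationalize to convert ∞-∞ to 0/0 form:
  lim(x→0) 5/sin(7x) - 5/(7x) = 0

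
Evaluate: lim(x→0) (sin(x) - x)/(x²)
This is a 0/0 indeterminate form.

Apply L'Hôpital's rule: differentiate numerator and denominator separately.
  f(x) = -x + sin(x)   ⇒   f'(x) = cos(x) - 1
  g(x) = x^2   ⇒   g'(x) = 2·x
  lim(x→0) f'(x)/g'(x) = lim(x→0) (cos(x) - 1)/(2·x)
  = 0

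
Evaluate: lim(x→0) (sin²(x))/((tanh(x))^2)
This is a 0/0 indeterminate form.

Apply L'Hôpital's rule: differentiate numerator and denominator separately.
  f(x) = sin(x)^2   ⇒   f'(x) = 2·sin(x)·cos(x)
  g(x) = tanh(x)^2   ⇒   g'(x) = (2 - 2·tanh(x)^2)·tanh(x)
  lim(x→0) f'(x)/g'(x) = lim(x→0) (2·sin(x)·cos(x))/((2 - 2·tanh(x)^2)·tanh(x))
  = 1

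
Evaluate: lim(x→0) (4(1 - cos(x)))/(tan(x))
This is a 0/0 indeterminate form.

Apply L'Hôpital's rule: differentiate numerator and denominator separately.
  f(x) = 4 - 4·cos(x)   ⇒   f'(x) = 4·sin(x)
  g(x) = tan(x)   ⇒   g'(x) = tan(x)^2 + 1
  lim(x→0) f'(x)/g'(x) = lim(x→0) (4·sin(x))/(tan(x)^2 + 1)
  = 0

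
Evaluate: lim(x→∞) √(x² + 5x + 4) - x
This is an ∞-∞ indeterminate form.

Combine fractions or rationalize to convert ∞-∞ to 0/0 form:
  lim(x→∞) √(x² + 5x + 4) - x = 5/2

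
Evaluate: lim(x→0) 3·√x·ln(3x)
This is a 0·∞ indeterminate form.

Rewrite 0·∞ as a quotient (0/0 or ∞/∞ form), then apply L'Hôpital's rule:
  lim(x→0) 3·√x·ln(3x) = 0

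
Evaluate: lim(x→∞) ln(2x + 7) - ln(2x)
This is an ∞-∞ indeterminate form.

Combine fractions or rationalize to convert ∞-∞ to 0/0 form:
  lim(x→∞) ln(2x + 7) - ln(2x) = 0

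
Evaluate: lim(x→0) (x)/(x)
This is a 0/0 indeterminate form.

Apply L'Hôpital's rule: differentiate numerator and denominator separately.
  f(x) = x   ⇒   f'(x) = 1
  g(x) = x   ⇒   g'(x) = 1
  lim(x→0) f'(x)/g'(x) = lim(x→0) (1)/(1)
  = 1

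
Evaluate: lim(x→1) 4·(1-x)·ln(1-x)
This is a 0·∞ indeterminate form.

Rewrite 0·∞ as a quotient (0/0 or ∞/∞ form), then apply L'Hôpital's rule:
  lim(x→1) 4·(1-x)·ln(1-x) = 0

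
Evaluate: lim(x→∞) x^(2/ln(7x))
This is an exponential indeterminate form.

For exponential indeterminate forms, take the natural log:
  Let L = lim(x→∞) x^(2/ln(7x))
  Then ln(L) = lim(x→∞) [exponent × ln(base)]
  Evaluate using L'Hôpital or standard limits, then exponentiate.
  L = e²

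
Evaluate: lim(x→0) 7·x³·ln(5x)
This is a 0·∞ indeterminate form.

Rewrite 0·∞ as a quotient (0/0 or ∞/∞ form), then apply L'Hôpital's rule:
  lim(x→0) 7·x³·ln(5x) = 0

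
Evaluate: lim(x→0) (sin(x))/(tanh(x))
This is a 0/0 indeterminate form.

Apply L'Hôpital's rule: differentiate numerator and denominator separately.
  f(x) = sin(x)   ⇒   f'(x) = cos(x)
  g(x) = tanh(x)   ⇒   g'(x) = 1 - tanh(x)^2
  lim(x→0) f'(x)/g'(x) = lim(x→0) (cos(x))/(1 - tanh(x)^2)
  = 1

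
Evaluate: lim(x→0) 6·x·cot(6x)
This is a 0·∞ indeterminate form.

Rewrite 0·∞ as a quotient (0/0 or ∞/∞ form), then apply L'Hôpital's rule:
  lim(x→0) 6·x·cot(6x) = 1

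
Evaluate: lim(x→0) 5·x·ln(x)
This is a 0·∞ indeterminate form.

Rewrite 0·∞ as a quotient (0/0 or ∞/∞ form), then apply L'Hôpital's rule:
  lim(x→0) 5·x·ln(x) = 0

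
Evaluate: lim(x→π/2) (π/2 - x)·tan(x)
This is a 0·∞ indeterminate form.

Rewrite 0·∞ as a quotient (0/0 or ∞/∞ form), then apply L'Hôpital's rule:
  lim(x→π/2) (π/2 - x)·tan(x) = 1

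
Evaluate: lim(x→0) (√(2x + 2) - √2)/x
This is a standard limit.

Factor or rationalize the expression:
  lim(x→0) (√(2x + 2) - √2)/x = sqrt(2)/2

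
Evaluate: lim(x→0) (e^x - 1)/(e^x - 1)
This is a 0/0 indeterminate form.

Apply L'Hôpital's rule: differentiate numerator and denominator separately.
  f(x) = e^(x) - 1   ⇒   f'(x) = e^(x)
  g(x) = e^(x) - 1   ⇒   g'(x) = e^(x)
  lim(x→0) f'(x)/g'(x) = lim(x→0) (e^(x))/(e^(x))
  = 1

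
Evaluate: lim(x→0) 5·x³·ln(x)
This is a 0·∞ indeterminate form.

Rewrite 0·∞ as a quotient (0/0 or ∞/∞ form), then apply L'Hôpital's rule:
  lim(x→0) 5·x³·ln(x) = 0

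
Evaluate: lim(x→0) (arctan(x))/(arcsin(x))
This is a 0/0 indeterminate form.

Apply L'Hôpital's rule: differentiate numerator and denominator separately.
  f(x) = atan(x)   ⇒   f'(x) = 1/(x^2 + 1)
  g(x) = asin(x)   ⇒   g'(x) = 1/sqrt(1 - x^2)
  lim(x→0) f'(x)/g'(x) = lim(x→0) (1/(x^2 + 1))/(1/sqrt(1 - x^2))
  = 1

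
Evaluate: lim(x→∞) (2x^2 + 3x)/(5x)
This is an ∞/∞ indeterminate form.

Apply L'Hôpital's rule: differentiate numerator and denominator separately.
  f(x) = 2·x^2 + 3·x   ⇒   f'(x) = 4·x + 3
  g(x) = 5·x   ⇒   g'(x) = 5
  lim(x→∞) f'(x)/g'(x) = lim(x→∞) (4·x + 3)/(5)
  = ∞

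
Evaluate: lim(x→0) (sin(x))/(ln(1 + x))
This is a 0/0 indeterminate form.

Apply L'Hôpital's rule: differentiate numerator and denominator separately.
  f(x) = sin(x)   ⇒   f'(x) = cos(x)
  g(x) = ln(x + 1)   ⇒   g'(x) = 1/(x + 1)
  lim(x→0) f'(x)/g'(x) = lim(x→0) (cos(x))/(1/(x + 1))
  = 1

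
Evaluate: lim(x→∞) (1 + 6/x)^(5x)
This is an exponential indeterminate form.

For exponential indeterminate forms, take the natural log:
  Let L = lim(x→∞) (1 + 6/x)^(5x)
  Then ln(L) = lim(x→∞) [exponent × ln(base)]
  Evaluate using L'Hôpital or standard limits, then exponentiate.
  L = e^(30)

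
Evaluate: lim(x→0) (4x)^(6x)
This is an exponential indeterminate form.

For exponential indeterminate forms, take the natural log:
  Let L = lim(x→0) (4x)^(6x)
  Then ln(L) = lim(x→0) [exponent × ln(base)]
  Evaluate using L'Hôpital or standard limits, then exponentiate.
  L = 1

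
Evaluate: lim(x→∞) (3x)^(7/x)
This is an exponential indeterminate form.

For exponential indeterminate forms, take the natural log:
  Let L = lim(x→∞) (3x)^(7/x)
  Then ln(L) = lim(x→∞) [exponent × ln(base)]
  Evaluate using L'Hôpital or standard limits, then exponentiate.
  L = 1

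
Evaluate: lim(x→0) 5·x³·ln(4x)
This is a 0·∞ indeterminate form.

Rewrite 0·∞ as a quotient (0/0 or ∞/∞ form), then apply L'Hôpital's rule:
  lim(x→0) 5·x³·ln(4x) = 0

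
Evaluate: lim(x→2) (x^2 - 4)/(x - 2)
This is a standard limit.

Factor or rationalize the expression:
  lim(x→2) (x^2 - 4)/(x - 2) = 4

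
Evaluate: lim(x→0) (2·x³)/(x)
This is a 0/0 indeterminate form.

Apply L'Hôpital's rule: differentiate numerator and denominator separately.
  f(x) = 2·x^3   ⇒   f'(x) = 6·x^2
  g(x) = x   ⇒   g'(x) = 1
  lim(x→0) f'(x)/g'(x) = lim(x→0) (6·x^2)/(1)
  = 0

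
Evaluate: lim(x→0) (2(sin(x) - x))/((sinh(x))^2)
This is a 0/0 indeterminate form.

Apply L'Hôpital's rule: differentiate numerator and denominator separately.
  f(x) = -2·x + 2·sin(x)   ⇒   f'(x) = 2·cos(x) - 2
  g(x) = sinh(x)^2   ⇒   g'(x) = 2·sinh(x)·cosh(x)
  lim(x→0) f'(x)/g'(x) = lim(x→0) (2·cos(x) - 2)/(2·sinh(x)·cosh(x))
  = 0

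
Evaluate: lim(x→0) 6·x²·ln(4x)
This is a 0·∞ indeterminate form.

Rewrite 0·∞ as a quotient (0/0 or ∞/∞ form), then apply L'Hôpital's rule:
  lim(x→0) 6·x²·ln(4x) = 0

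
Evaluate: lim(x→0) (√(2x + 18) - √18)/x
This is a standard limit.

Factor or rationalize the expression:
  lim(x→0) (√(2x + 18) - √18)/x = sqrt(2)/6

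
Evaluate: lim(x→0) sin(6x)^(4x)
This is an exponential indeterminate form.

For exponential indeterminate forms, take the natural log:
  Let L = lim(x→0) sin(6x)^(4x)
  Then ln(L) = lim(x→0) [exponent × ln(base)]
  Evaluate using L'Hôpital or standard limits, then exponentiate.
  L = 1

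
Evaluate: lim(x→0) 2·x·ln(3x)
This is a 0·∞ indeterminate form.

Rewrite 0·∞ as a quotient (0/0 or ∞/∞ form), then apply L'Hôpital's rule:
  lim(x→0) 2·x·ln(3x) = 0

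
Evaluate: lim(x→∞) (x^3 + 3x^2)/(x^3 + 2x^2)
This is an ∞/∞ indeterminate form.

Apply L'Hôpital's rule: differentiate numerator and denominator separately.
  f(x) = x^3 + 3·x^2   ⇒   f'(x) = 3·x^2 + 6·x
  g(x) = x^3 + 2·x^2   ⇒   g'(x) = 3·x^2 + 4·x
  lim(x→∞) f'(x)/g'(x) = lim(x→∞) (3·x^2 + 6·x)/(3·x^2 + 4·x)
  = 1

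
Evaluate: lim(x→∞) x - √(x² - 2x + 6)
This is an ∞-∞ indeterminate form.

Combine fractions or rationalize to convert ∞-∞ to 0/0 form:
  lim(x→∞) x - √(x² - 2x + 6) = 1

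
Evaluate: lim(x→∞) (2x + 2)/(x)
This is an ∞/∞ indeterminate form.

Apply L'Hôpital's rule: differentiate numerator and denominator separately.
  f(x) = 2·x + 2   ⇒   f'(x) = 2
  g(x) = x   ⇒   g'(x) = 1
  lim(x→∞) f'(x)/g'(x) = lim(x→∞) (2)/(1)
  = 2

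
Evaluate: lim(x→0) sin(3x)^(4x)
This is an exponential indeterminate form.

For exponential indeterminate forms, take the natural log:
  Let L = lim(x→0) sin(3x)^(4x)
  Then ln(L) = lim(x→0) [exponent × ln(base)]
  Evaluate using L'Hôpital or standard limits, then exponentiate.
  L = 1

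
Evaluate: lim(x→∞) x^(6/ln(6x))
This is an exponential indeterminate form.

For exponential indeterminate forms, take the natural log:
  Let L = lim(x→∞) x^(6/ln(6x))
  Then ln(L) = lim(x→∞) [exponent × ln(base)]
  Evaluate using L'Hôpital or standard limits, then exponentiate.
  L = e^(6)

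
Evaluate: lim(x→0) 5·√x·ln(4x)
This is a 0·∞ indeterminate form.

Rewrite 0·∞ as a quotient (0/0 or ∞/∞ form), then apply L'Hôpital's rule:
  lim(x→0) 5·√x·ln(4x) = 0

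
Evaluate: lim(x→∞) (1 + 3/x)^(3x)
This is an exponential indeterminate form.

For exponential indeterminate forms, take the natural log:
  Let L = lim(x→∞) (1 + 3/x)^(3x)
  Then ln(L) = lim(x→∞) [exponent × ln(base)]
  Evaluate using L'Hôpital or standard limits, then exponentiate.
  L = e^(9)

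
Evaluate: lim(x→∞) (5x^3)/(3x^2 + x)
This is an ∞/∞ indeterminate form.

Apply L'Hôpital's rule: differentiate numerator and denominator separately.
  f(x) = 5·x^3   ⇒   f'(x) = 15·x^2
  g(x) = 3·x^2 + x   ⇒   g'(x) = 6·x + 1
  lim(x→∞) f'(x)/g'(x) = lim(x→∞) (15·x^2)/(6·x + 1)
  = ∞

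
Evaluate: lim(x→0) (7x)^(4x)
This is an exponential indeterminate form.

For exponential indeterminate forms, take the natural log:
  Let L = lim(x→0) (7x)^(4x)
  Then ln(L) = lim(x→0) [exponent × ln(base)]
  Evaluate using L'Hôpital or standard limits, then exponentiate.
  L = 1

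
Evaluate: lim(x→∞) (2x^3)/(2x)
This is an ∞/∞ indeterminate form.

Apply L'Hôpital's rule: differentiate numerator and denominator separately.
  f(x) = 2·x^3   ⇒   f'(x) = 6·x^2
  g(x) = 2·x   ⇒   g'(x) = 2
  lim(x→∞) f'(x)/g'(x) = lim(x→∞) (6·x^2)/(2)
  = ∞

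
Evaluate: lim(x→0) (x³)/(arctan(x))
This is a 0/0 indeterminate form.

Apply L'Hôpital's rule: differentiate numerator and denominator separately.
  f(x) = x^3   ⇒   f'(x) = 3·x^2
  g(x) = atan(x)   ⇒   g'(x) = 1/(x^2 + 1)
  lim(x→0) f'(x)/g'(x) = lim(x→0) (3·x^2)/(1/(x^2 + 1))
  = 0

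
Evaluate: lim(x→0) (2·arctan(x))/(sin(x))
This is a 0/0 indeterminate form.

Apply L'Hôpital's rule: differentiate numerator and denominator separately.
  f(x) = 2·atan(x)   ⇒   f'(x) = 2/(x^2 + 1)
  g(x) = sin(x)   ⇒   g'(x) = cos(x)
  lim(x→0) f'(x)/g'(x) = lim(x→0) (2/(x^2 + 1))/(cos(x))
  = 2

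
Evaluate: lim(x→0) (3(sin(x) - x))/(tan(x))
This is a 0/0 indeterminate form.

Apply L'Hôpital's rule: differentiate numerator and denominator separately.
  f(x) = -3·x + 3·sin(x)   ⇒   f'(x) = 3·cos(x) - 3
  g(x) = tan(x)   ⇒   g'(x) = tan(x)^2 + 1
  lim(x→0) f'(x)/g'(x) = lim(x→0) (3·cos(x) - 3)/(tan(x)^2 + 1)
  = 0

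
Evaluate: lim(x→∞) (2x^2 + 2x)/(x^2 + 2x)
This is an ∞/∞ indeterminate form.

Apply L'Hôpital's rule: differentiate numerator and denominator separately.
  f(x) = 2·x^2 + 2·x   ⇒   f'(x) = 4·x + 2
  g(x) = x^2 + 2·x   ⇒   g'(x) = 2·x + 2
  lim(x→∞) f'(x)/g'(x) = lim(x→∞) (4·x + 2)/(2·x + 2)
  = 2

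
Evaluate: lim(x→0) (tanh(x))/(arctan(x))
This is a 0/0 indeterminate form.

Apply L'Hôpital's rule: differentiate numerator and denominator separately.
  f(x) = tanh(x)   ⇒   f'(x) = 1 - tanh(x)^2
  g(x) = atan(x)   ⇒   g'(x) = 1/(x^2 + 1)
  lim(x→0) f'(x)/g'(x) = lim(x→0) (1 - tanh(x)^2)/(1/(x^2 + 1))
  = 1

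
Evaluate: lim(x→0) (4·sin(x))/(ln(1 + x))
This is a 0/0 indeterminate form.

Apply L'Hôpital's rule: differentiate numerator and denominator separately.
  f(x) = 4·sin(x)   ⇒   f'(x) = 4·cos(x)
  g(x) = ln(x + 1)   ⇒   g'(x) = 1/(x + 1)
  lim(x→0) f'(x)/g'(x) = lim(x→0) (4·cos(x))/(1/(x + 1))
  = 4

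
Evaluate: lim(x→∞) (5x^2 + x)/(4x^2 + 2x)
This is an ∞/∞ indeterminate form.

Apply L'Hôpital's rule: differentiate numerator and denominator separately.
  f(x) = 5·x^2 + x   ⇒   f'(x) = 10·x + 1
  g(x) = 4·x^2 + 2·x   ⇒   g'(x) = 8·x + 2
  lim(x→∞) f'(x)/g'(x) = lim(x→∞) (10·x + 1)/(8·x + 2)
  = 5/4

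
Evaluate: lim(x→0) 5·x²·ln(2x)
This is a 0·∞ indeterminate form.

Rewrite 0·∞ as a quotient (0/0 or ∞/∞ form), then apply L'Hôpital's rule:
  lim(x→0) 5·x²·ln(2x) = 0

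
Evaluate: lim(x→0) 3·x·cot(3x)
This is a 0·∞ indeterminate form.

Rewrite 0·∞ as a quotient (0/0 or ∞/∞ form), then apply L'Hôpital's rule:
  lim(x→0) 3·x·cot(3x) = 1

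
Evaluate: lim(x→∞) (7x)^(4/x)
This is an exponential indeterminate form.

For exponential indeterminate forms, take the natural log:
  Let L = lim(x→∞) (7x)^(4/x)
  Then ln(L) = lim(x→∞) [exponent × ln(base)]
  Evaluate using L'Hôpital or standard limits, then exponentiate.
  L = 1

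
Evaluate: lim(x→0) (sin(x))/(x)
This is a 0/0 indeterminate form.

Apply L'Hôpital's rule: differentiate numerator and denominator separately.
  f(x) = sin(x)   ⇒   f'(x) = cos(x)
  g(x) = x   ⇒   g'(x) = 1
  lim(x→0) f'(x)/g'(x) = lim(x→0) (cos(x))/(1)
  = 1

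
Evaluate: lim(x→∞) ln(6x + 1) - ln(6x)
This is an ∞-∞ indeterminate form.

Combine fractions or rationalize to convert ∞-∞ to 0/0 form:
  lim(x→∞) ln(6x + 1) - ln(6x) = 0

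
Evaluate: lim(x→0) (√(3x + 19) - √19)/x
This is a standard limit.

Factor or rationalize the expression:
  lim(x→0) (√(3x + 19) - √19)/x = 3·sqrt(19)/38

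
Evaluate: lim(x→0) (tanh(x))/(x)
This is a 0/0 indeterminate form.

Apply L'Hôpital's rule: differentiate numerator and denominator separately.
  f(x) = tanh(x)   ⇒   f'(x) = 1 - tanh(x)^2
  g(x) = x   ⇒   g'(x) = 1
  lim(x→0) f'(x)/g'(x) = lim(x→0) (1 - tanh(x)^2)/(1)
  = 1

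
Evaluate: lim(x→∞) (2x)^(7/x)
This is an exponential indeterminate form.

For exponential indeterminate forms, take the natural log:
  Let L = lim(x→∞) (2x)^(7/x)
  Then ln(L) = lim(x→∞) [exponent × ln(base)]
  Evaluate using L'Hôpital or standard limits, then exponentiate.
  L = 1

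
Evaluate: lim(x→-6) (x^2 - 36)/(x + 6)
This is a standard limit.

Factor or rationalize the expression:
  lim(x→-6) (x^2 - 36)/(x + 6) = -12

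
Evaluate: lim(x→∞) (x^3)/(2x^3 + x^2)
This is an ∞/∞ indeterminate form.

Apply L'Hôpital's rule: differentiate numerator and denominator separately.
  f(x) = x^3   ⇒   f'(x) = 3·x^2
  g(x) = 2·x^3 + x^2   ⇒   g'(x) = 6·x^2 + 2·x
  lim(x→∞) f'(x)/g'(x) = lim(x→∞) (3·x^2)/(6·x^2 + 2·x)
  = 1/2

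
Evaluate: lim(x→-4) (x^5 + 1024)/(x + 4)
This is a standard limit.

Factor or rationalize the expression:
  lim(x→-4) (x^5 + 1024)/(x + 4) = 1280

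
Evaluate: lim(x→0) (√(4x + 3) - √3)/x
This is a standard limit.

Factor or rationalize the expression:
  lim(x→0) (√(4x + 3) - √3)/x = 2·sqrt(3)/3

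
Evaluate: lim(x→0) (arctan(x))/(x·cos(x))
This is a 0/0 indeterminate form.

Apply L'Hôpital's rule: differentiate numerator and denominator separately.
  f(x) = atan(x)   ⇒   f'(x) = 1/(x^2 + 1)
  g(x) = x·cos(x)   ⇒   g'(x) = -x·sin(x) + cos(x)
  lim(x→0) f'(x)/g'(x) = lim(x→0) (1/(x^2 + 1))/(-x·sin(x) + cos(x))
  = 1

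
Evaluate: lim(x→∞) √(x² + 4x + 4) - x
This is an ∞-∞ indeterminate form.

Combine fractions or rationalize to convert ∞-∞ to 0/0 form:
  lim(x→∞) √(x² + 4x + 4) - x = 2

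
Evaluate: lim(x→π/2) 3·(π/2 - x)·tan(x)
This is a 0·∞ indeterminate form.

Rewrite 0·∞ as a quotient (0/0 or ∞/∞ form), then apply L'Hôpital's rule:
  lim(x→π/2) 3·(π/2 - x)·tan(x) = 3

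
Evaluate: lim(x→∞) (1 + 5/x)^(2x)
This is an exponential indeterminate form.

For exponential indeterminate forms, take the natural log:
  Let L = lim(x→∞) (1 + 5/x)^(2x)
  Then ln(L) = lim(x→∞) [exponent × ln(base)]
  Evaluate using L'Hôpital or standard limits, then exponentiate.
  L = e^(10)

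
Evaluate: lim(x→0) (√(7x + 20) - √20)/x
This is a standard limit.

Factor or rationalize the expression:
  lim(x→0) (√(7x + 20) - √20)/x = 7·sqrt(5)/20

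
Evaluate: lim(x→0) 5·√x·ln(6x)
This is a 0·∞ indeterminate form.

Rewrite 0·∞ as a quotient (0/0 or ∞/∞ form), then apply L'Hôpital's rule:
  lim(x→0) 5·√x·ln(6x) = 0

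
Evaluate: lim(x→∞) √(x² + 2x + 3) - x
This is an ∞-∞ indeterminate form.

Combine fractions or rationalize to convert ∞-∞ to 0/0 form:
  lim(x→∞) √(x² + 2x + 3) - x = 1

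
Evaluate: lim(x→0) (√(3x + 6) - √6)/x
This is a standard limit.

Factor or rationalize the expression:
  lim(x→0) (√(3x + 6) - √6)/x = sqrt(6)/4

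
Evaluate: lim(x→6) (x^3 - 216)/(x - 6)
This is a standard limit.

Factor or rationalize the expression:
  lim(x→6) (x^3 - 216)/(x - 6) = 108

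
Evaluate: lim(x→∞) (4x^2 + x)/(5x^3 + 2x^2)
This is an ∞/∞ indeterminate form.

Apply L'Hôpital's rule: differentiate numerator and denominator separately.
  f(x) = 4·x^2 + x   ⇒   f'(x) = 8·x + 1
  g(x) = 5·x^3 + 2·x^2   ⇒   g'(x) = 15·x^2 + 4·x
  lim(x→∞) f'(x)/g'(x) = lim(x→∞) (8·x + 1)/(15·x^2 + 4·x)
  = 0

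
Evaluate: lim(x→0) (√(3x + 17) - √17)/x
This is a standard limit.

Factor or rationalize the expression:
  lim(x→0) (√(3x + 17) - √17)/x = 3·sqrt(17)/34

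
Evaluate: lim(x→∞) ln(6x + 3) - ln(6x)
This is an ∞-∞ indeterminate form.

Combine fractions or rationalize to convert ∞-∞ to 0/0 form:
  lim(x→∞) ln(6x + 3) - ln(6x) = 0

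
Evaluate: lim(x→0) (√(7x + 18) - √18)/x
This is a standard limit.

Factor or rationalize the expression:
  lim(x→0) (√(7x + 18) - √18)/x = 7·sqrt(2)/12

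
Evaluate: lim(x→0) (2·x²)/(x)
This is a 0/0 indeterminate form.

Apply L'Hôpital's rule: differentiate numerator and denominator separately.
  f(x) = 2·x^2   ⇒   f'(x) = 4·x
  g(x) = x   ⇒   g'(x) = 1
  lim(x→0) f'(x)/g'(x) = lim(x→0) (4·x)/(1)
  = 0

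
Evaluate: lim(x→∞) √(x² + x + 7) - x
This is an ∞-∞ indeterminate form.

Combine fractions or rationalize to convert ∞-∞ to 0/0 form:
  lim(x→∞) √(x² + x + 7) - x = 1/2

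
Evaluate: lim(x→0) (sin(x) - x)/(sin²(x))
This is a 0/0 indeterminate form.

Apply L'Hôpital's rule: differentiate numerator and denominator separately.
  f(x) = -x + sin(x)   ⇒   f'(x) = cos(x) - 1
  g(x) = sin(x)^2   ⇒   g'(x) = 2·sin(x)·cos(x)
  lim(x→0) f'(x)/g'(x) = lim(x→0) (cos(x) - 1)/(2·sin(x)·cos(x))
  = 0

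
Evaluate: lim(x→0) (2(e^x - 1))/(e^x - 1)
This is a 0/0 indeterminate form.

Apply L'Hôpital's rule: differentiate numerator and denominator separately.
  f(x) = 2·e^(x) - 2   ⇒   f'(x) = 2·e^(x)
  g(x) = e^(x) - 1   ⇒   g'(x) = e^(x)
  lim(x→0) f'(x)/g'(x) = lim(x→0) (2·e^(x))/(e^(x))
  = 2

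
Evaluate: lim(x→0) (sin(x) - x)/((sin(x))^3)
This is a 0/0 indeterminate form.

Apply L'Hôpital's rule: differentiate numerator and denominator separately.
  f(x) = -x + sin(x)   ⇒   f'(x) = cos(x) - 1
  g(x) = sin(x)^3   ⇒   g'(x) = 3·sin(x)^2·cos(x)
  lim(x→0) f'(x)/g'(x) = lim(x→0) (cos(x) - 1)/(3·sin(x)^2·cos(x))
  = -1/6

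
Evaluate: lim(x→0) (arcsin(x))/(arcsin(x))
This is a 0/0 indeterminate form.

Apply L'Hôpital's rule: differentiate numerator and denominator separately.
  f(x) = asin(x)   ⇒   f'(x) = 1/sqrt(1 - x^2)
  g(x) = asin(x)   ⇒   g'(x) = 1/sqrt(1 - x^2)
  lim(x→0) f'(x)/g'(x) = lim(x→0) (1/sqrt(1 - x^2))/(1/sqrt(1 - x^2))
  = 1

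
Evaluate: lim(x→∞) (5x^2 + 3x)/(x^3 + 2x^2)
This is an ∞/∞ indeterminate form.

Apply L'Hôpital's rule: differentiate numerator and denominator separately.
  f(x) = 5·x^2 + 3·x   ⇒   f'(x) = 10·x + 3
  g(x) = x^3 + 2·x^2   ⇒   g'(x) = 3·x^2 + 4·x
  lim(x→∞) f'(x)/g'(x) = lim(x→∞) (10·x + 3)/(3·x^2 + 4·x)
  = 0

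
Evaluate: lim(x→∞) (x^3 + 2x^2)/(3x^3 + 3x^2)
This is an ∞/∞ indeterminate form.

Apply L'Hôpital's rule: differentiate numerator and denominator separately.
  f(x) = x^3 + 2·x^2   ⇒   f'(x) = 3·x^2 + 4·x
  g(x) = 3·x^3 + 3·x^2   ⇒   g'(x) = 9·x^2 + 6·x
  lim(x→∞) f'(x)/g'(x) = lim(x→∞) (3·x^2 + 4·x)/(9·x^2 + 6·x)
  = 1/3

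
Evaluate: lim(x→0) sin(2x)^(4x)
This is an exponential indeterminate form.

For exponential indeterminate forms, take the natural log:
  Let L = lim(x→0) sin(2x)^(4x)
  Then ln(L) = lim(x→0) [exponent × ln(base)]
  Evaluate using L'Hôpital or standard limits, then exponentiate.
  L = 1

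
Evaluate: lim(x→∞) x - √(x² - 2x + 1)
This is an ∞-∞ indeterminate form.

Combine fractions or rationalize to convert ∞-∞ to 0/0 form:
  lim(x→∞) x - √(x² - 2x + 1) = 1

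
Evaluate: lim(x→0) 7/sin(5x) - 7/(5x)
This is an ∞-∞ indeterminate form.

Combine fractions or rationalize to convert ∞-∞ to 0/0 form:
  lim(x→0) 7/sin(5x) - 7/(5x) = 0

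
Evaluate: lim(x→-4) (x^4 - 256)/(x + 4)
This is a standard limit.

Factor or rationalize the expression:
  lim(x→-4) (x^4 - 256)/(x + 4) = -256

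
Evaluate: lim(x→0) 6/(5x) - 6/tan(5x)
This is an ∞-∞ indeterminate form.

Combine fractions or rationalize to convert ∞-∞ to 0/0 form:
  lim(x→0) 6/(5x) - 6/tan(5x) = 0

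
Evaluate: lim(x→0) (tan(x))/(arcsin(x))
This is a 0/0 indeterminate form.

Apply L'Hôpital's rule: differentiate numerator and denominator separately.
  f(x) = tan(x)   ⇒   f'(x) = tan(x)^2 + 1
  g(x) = asin(x)   ⇒   g'(x) = 1/sqrt(1 - x^2)
  lim(x→0) f'(x)/g'(x) = lim(x→0) (tan(x)^2 + 1)/(1/sqrt(1 - x^2))
  = 1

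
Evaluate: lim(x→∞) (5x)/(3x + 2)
This is an ∞/∞ indeterminate form.

Apply L'Hôpital's rule: differentiate numerator and denominator separately.
  f(x) = 5·x   ⇒   f'(x) = 5
  g(x) = 3·x + 2   ⇒   g'(x) = 3
  lim(x→∞) f'(x)/g'(x) = lim(x→∞) (5)/(3)
  = 5/3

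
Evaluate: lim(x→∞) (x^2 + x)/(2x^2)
This is an ∞/∞ indeterminate form.

Apply L'Hôpital's rule: differentiate numerator and denominator separately.
  f(x) = x^2 + x   ⇒   f'(x) = 2·x + 1
  g(x) = 2·x^2   ⇒   g'(x) = 4·x
  lim(x→∞) f'(x)/g'(x) = lim(x→∞) (2·x + 1)/(4·x)
  = 1/2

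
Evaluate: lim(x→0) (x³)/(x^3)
This is a 0/0 indeterminate form.

Apply L'Hôpital's rule: differentiate numerator and denominator separately.
  f(x) = x^3   ⇒   f'(x) = 3·x^2
  g(x) = x^3   ⇒   g'(x) = 3·x^2
  lim(x→0) f'(x)/g'(x) = lim(x→0) (3·x^2)/(3·x^2)
  = 1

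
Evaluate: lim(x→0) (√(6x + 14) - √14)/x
This is a standard limit.

Factor or rationalize the expression:
  lim(x→0) (√(6x + 14) - √14)/x = 3·sqrt(14)/14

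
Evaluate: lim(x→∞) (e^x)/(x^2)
This is an ∞/∞ indeterminate form.

Apply L'Hôpital's rule: differentiate numerator and denominator separately.
  f(x) = e^(x)   ⇒   f'(x) = e^(x)
  g(x) = x^2   ⇒   g'(x) = 2·x
  lim(x→∞) f'(x)/g'(x) = lim(x→∞) (e^(x))/(2·x)
  = ∞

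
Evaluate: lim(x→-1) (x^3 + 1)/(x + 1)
This is a standard limit.

Factor or rationalize the expression:
  lim(x→-1) (x^3 + 1)/(x + 1) = 3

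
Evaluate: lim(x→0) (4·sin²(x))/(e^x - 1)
This is a 0/0 indeterminate form.

Apply L'Hôpital's rule: differentiate numerator and denominator separately.
  f(x) = 4·sin(x)^2   ⇒   f'(x) = 8·sin(x)·cos(x)
  g(x) = e^(x) - 1   ⇒   g'(x) = e^(x)
  lim(x→0) f'(x)/g'(x) = lim(x→0) (8·sin(x)·cos(x))/(e^(x))
  = 0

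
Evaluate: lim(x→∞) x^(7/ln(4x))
This is an exponential indeterminate form.

For exponential indeterminate forms, take the natural log:
  Let L = lim(x→∞) x^(7/ln(4x))
  Then ln(L) = lim(x→∞) [exponent × ln(base)]
  Evaluate using L'Hôpital or standard limits, then exponentiate.
  L = e^(7)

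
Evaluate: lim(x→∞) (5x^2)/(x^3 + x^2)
This is an ∞/∞ indeterminate form.

Apply L'Hôpital's rule: differentiate numerator and denominator separately.
  f(x) = 5·x^2   ⇒   f'(x) = 10·x
  g(x) = x^3 + x^2   ⇒   g'(x) = 3·x^2 + 2·x
  lim(x→∞) f'(x)/g'(x) = lim(x→∞) (10·x)/(3·x^2 + 2·x)
  = 0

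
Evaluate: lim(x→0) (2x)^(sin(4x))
This is an exponential indeterminate form.

For exponential indeterminate forms, take the natural log:
  Let L = lim(x→0) (2x)^(sin(4x))
  Then ln(L) = lim(x→0) [exponent × ln(base)]
  Evaluate using L'Hôpital or standard limits, then exponentiate.
  L = 1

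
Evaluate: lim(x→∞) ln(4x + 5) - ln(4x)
This is an ∞-∞ indeterminate form.

Combine fractions or rationalize to convert ∞-∞ to 0/0 form:
  lim(x→∞) ln(4x + 5) - ln(4x) = 0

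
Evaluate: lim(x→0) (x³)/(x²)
This is a 0/0 indeterminate form.

Apply L'Hôpital's rule: differentiate numerator and denominator separately.
  f(x) = x^3   ⇒   f'(x) = 3·x^2
  g(x) = x^2   ⇒   g'(x) = 2·x
  lim(x→0) f'(x)/g'(x) = lim(x→0) (3·x^2)/(2·x)
  = 0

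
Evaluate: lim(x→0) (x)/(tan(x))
This is a 0/0 indeterminate form.

Apply L'Hôpital's rule: differentiate numerator and denominator separately.
  f(x) = x   ⇒   f'(x) = 1
  g(x) = tan(x)   ⇒   g'(x) = tan(x)^2 + 1
  lim(x→0) f'(x)/g'(x) = lim(x→0) (1)/(tan(x)^2 + 1)
  = 1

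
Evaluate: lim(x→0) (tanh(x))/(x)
This is a 0/0 indeterminate form.

Apply L'Hôpital's rule: differentiate numerator and denominator separately.
  f(x) = tanh(x)   ⇒   f'(x) = 1 - tanh(x)^2
  g(x) = x   ⇒   g'(x) = 1
  lim(x→0) f'(x)/g'(x) = lim(x→0) (1 - tanh(x)^2)/(1)
  = 1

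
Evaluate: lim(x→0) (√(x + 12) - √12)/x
This is a standard limit.

Factor or rationalize the expression:
  lim(x→0) (√(x + 12) - √12)/x = sqrt(3)/12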